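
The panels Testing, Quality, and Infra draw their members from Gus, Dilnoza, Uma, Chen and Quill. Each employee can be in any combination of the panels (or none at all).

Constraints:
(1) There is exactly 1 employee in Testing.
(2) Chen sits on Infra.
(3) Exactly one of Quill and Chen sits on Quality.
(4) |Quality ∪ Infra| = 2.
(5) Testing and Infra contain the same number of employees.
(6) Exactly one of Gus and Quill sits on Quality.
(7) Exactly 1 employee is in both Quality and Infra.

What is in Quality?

From (2): Chen ∈ Infra.
Suppose Gus ∉ Quality: no assignment then satisfies all the clues, so Gus ∈ Quality.

Quality = {Chen, Gus}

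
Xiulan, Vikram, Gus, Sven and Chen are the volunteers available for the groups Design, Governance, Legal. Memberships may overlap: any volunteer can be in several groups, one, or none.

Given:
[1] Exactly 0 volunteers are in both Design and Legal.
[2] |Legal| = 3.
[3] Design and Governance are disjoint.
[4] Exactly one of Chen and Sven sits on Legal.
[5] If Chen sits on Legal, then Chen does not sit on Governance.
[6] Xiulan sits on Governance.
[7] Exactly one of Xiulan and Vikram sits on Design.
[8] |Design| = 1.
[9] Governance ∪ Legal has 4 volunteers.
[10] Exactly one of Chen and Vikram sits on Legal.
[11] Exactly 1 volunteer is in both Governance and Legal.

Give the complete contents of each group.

Design = {Vikram}; Governance = {Sven, Xiulan}; Legal = {Chen, Gus, Xiulan}

From (6): Xiulan ∈ Governance.
(3) (disjoint): Xiulan ∉ Design.
(7) (exactly one): Vikram ∈ Design.
(8): Design already has 1, so the rest are out.
(3) (disjoint): Vikram ∉ Governance.
Suppose Xiulan ∉ Legal: no assignment then satisfies all the clues, so Xiulan ∈ Legal.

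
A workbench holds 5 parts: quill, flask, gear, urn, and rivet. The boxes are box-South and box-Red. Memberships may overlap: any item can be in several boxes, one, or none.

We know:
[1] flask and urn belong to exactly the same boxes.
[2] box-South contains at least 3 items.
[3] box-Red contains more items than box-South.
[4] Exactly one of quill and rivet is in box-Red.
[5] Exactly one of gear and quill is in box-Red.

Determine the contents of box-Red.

box-Red = {flask, gear, rivet, urn}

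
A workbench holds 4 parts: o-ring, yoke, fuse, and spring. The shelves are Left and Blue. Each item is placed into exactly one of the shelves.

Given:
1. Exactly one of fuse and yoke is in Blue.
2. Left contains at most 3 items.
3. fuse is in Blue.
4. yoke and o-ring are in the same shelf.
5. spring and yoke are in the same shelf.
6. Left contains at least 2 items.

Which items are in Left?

Left = {o-ring, spring, yoke}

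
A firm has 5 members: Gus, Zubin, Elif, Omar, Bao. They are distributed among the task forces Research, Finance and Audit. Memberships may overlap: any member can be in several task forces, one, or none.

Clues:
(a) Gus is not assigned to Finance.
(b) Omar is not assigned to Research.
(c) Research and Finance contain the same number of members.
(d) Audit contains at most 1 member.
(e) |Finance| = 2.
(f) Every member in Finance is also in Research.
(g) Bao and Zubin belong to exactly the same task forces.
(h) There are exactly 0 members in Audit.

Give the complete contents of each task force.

Research = {Bao, Zubin}; Finance = {Bao, Zubin}; Audit = {}

From (a): Gus ∉ Finance.
From (b): Omar ∉ Research.
(f) contrapositive: Omar ∉ Finance.
(h): Audit already has 0, so the rest are out.
Suppose Gus ∈ Research: no assignment then satisfies all the clues, so Gus ∉ Research.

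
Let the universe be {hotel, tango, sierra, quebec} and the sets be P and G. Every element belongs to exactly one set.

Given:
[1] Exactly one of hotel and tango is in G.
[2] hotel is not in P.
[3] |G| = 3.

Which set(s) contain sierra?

From (2): hotel ∉ P.
Only one set left: hotel ∈ G.
(1) (exactly one): tango ∉ G.
(3): only 3 candidates remain for G, so all are in.
Only one set left: tango ∈ P.

sierra: G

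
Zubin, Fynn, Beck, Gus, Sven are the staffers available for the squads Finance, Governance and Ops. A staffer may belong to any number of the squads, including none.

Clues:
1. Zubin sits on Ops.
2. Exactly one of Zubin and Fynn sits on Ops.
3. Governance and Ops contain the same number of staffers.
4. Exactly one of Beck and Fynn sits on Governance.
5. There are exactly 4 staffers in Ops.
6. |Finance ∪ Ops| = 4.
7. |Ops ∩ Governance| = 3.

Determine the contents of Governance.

Governance = {Fynn, Gus, Sven, Zubin}

From (1): Zubin ∈ Ops.
(2) (exactly one): Fynn ∉ Ops.
(5): only 4 candidates remain for Ops, so all are in.
Suppose Zubin ∉ Governance: no assignment then satisfies all the clues, so Zubin ∈ Governance.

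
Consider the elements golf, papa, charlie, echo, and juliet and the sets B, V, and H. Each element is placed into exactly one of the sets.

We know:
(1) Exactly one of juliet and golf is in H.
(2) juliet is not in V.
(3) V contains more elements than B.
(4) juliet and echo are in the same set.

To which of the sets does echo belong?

echo: H

From (2): juliet ∉ V.
(4): echo matches juliet: echo ∉ V.
Suppose echo ∈ B: no assignment then satisfies all the clues, so echo ∉ B.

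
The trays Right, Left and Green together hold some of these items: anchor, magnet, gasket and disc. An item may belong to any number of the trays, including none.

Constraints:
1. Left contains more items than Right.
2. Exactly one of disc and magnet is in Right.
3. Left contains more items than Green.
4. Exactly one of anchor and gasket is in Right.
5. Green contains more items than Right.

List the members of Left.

Left = {anchor, disc, gasket, magnet}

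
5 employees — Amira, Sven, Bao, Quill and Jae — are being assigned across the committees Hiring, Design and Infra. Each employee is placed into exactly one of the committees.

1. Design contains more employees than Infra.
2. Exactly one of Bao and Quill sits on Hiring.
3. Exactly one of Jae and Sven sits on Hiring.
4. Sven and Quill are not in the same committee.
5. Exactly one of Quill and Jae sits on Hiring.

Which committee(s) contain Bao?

Bao: Hiring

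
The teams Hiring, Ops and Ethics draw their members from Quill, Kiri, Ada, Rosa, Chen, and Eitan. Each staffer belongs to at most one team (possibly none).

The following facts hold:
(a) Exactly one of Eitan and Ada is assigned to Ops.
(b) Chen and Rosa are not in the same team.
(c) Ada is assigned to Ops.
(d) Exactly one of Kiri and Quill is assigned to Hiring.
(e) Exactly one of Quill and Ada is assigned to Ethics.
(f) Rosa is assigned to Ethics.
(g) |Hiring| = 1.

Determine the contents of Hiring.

Hiring = {Kiri}

From (c): Ada ∈ Ops.
From (f): Rosa ∈ Ethics.
(a) (exactly one): Eitan ∉ Ops.
(b): Chen ∉ Ethics.
(e) (exactly one): Quill ∈ Ethics.
(d) (exactly one): Kiri ∈ Hiring.
(g): Hiring already has 1, so the rest are out.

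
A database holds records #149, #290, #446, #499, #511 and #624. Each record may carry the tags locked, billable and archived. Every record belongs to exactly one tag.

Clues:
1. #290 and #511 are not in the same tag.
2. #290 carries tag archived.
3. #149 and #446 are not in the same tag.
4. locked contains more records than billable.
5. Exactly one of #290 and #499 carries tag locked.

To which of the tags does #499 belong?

From (2): #290 ∈ archived.
(1): #511 ∉ archived.
(5) (exactly one): #499 ∈ locked.

#499: locked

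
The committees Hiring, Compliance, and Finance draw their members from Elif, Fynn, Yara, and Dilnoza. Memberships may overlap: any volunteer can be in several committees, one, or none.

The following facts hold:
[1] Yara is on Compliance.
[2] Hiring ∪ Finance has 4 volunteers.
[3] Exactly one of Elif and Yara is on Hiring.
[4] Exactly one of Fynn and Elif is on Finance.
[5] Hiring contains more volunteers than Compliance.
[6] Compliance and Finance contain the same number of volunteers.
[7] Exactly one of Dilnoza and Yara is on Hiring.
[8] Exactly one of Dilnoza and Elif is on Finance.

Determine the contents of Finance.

From (1): Yara ∈ Compliance.
Suppose Elif ∉ Finance: no assignment then satisfies all the clues, so Elif ∈ Finance.

Finance = {Elif, Yara}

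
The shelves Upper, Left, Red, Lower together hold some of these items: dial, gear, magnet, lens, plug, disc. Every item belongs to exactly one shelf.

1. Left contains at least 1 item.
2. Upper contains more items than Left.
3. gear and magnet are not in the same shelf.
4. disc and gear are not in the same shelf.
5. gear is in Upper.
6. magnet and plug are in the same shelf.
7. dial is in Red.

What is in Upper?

From (5): gear ∈ Upper.
From (7): dial ∈ Red.
(3): magnet ∉ Upper.
(4): disc ∉ Upper.
(6): plug matches magnet: plug ∉ Upper.
Suppose lens ∉ Upper: no assignment then satisfies all the clues, so lens ∈ Upper.

Upper = {gear, lens}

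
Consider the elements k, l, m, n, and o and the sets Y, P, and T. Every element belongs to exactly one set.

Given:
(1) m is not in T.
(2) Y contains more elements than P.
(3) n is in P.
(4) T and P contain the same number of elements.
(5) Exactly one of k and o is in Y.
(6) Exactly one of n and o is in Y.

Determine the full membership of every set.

Y = {l, m, o}; P = {n}; T = {k}

From (1): m ∉ T.
From (3): n ∈ P.
(6) (exactly one): o ∈ Y.
(5) (exactly one): k ∉ Y.
Suppose k ∈ P: no assignment then satisfies all the clues, so k ∉ P.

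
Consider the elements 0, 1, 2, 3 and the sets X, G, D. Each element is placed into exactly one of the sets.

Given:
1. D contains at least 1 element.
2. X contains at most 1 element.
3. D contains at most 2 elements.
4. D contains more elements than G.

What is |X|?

1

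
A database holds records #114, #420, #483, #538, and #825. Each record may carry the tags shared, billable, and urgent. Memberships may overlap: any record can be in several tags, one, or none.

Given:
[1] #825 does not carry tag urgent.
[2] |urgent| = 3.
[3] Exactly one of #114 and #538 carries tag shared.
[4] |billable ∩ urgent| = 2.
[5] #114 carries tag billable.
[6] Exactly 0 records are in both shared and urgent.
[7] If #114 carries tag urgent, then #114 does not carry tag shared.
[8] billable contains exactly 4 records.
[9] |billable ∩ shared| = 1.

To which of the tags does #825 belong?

#825: billable

From (1): #825 ∉ urgent.
From (5): #114 ∈ billable.
Suppose #825 ∈ shared: no assignment then satisfies all the clues, so #825 ∉ shared.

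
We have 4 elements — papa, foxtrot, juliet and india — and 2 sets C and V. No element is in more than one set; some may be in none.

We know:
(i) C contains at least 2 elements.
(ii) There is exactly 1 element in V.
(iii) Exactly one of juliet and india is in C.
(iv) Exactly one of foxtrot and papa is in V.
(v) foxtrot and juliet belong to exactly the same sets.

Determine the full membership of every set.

C = {foxtrot, juliet}; V = {papa}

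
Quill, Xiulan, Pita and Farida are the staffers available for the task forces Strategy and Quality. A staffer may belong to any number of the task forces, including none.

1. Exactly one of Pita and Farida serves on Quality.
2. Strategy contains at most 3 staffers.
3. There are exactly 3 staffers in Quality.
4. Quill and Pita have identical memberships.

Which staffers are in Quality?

Quality = {Pita, Quill, Xiulan}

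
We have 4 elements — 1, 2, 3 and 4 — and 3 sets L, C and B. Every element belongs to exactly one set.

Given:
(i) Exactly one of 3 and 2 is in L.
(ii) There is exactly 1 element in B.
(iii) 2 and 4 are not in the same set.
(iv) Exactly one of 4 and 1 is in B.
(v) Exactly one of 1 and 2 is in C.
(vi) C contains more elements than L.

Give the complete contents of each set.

L = {2}; C = {1, 3}; B = {4}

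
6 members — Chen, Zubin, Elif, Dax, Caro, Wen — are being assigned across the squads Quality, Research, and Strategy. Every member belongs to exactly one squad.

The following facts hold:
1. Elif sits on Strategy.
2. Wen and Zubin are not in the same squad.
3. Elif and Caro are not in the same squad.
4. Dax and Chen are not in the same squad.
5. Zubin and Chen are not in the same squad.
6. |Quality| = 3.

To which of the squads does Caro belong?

Caro: Quality

From (1): Elif ∈ Strategy.
(3): Caro ∉ Strategy.
Suppose Caro ∉ Quality: no assignment then satisfies all the clues, so Caro ∈ Quality.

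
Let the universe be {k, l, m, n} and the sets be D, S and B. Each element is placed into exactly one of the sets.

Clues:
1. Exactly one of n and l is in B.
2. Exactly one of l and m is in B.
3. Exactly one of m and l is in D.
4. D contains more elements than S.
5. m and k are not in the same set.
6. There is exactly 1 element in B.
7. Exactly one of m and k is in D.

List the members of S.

S = {k}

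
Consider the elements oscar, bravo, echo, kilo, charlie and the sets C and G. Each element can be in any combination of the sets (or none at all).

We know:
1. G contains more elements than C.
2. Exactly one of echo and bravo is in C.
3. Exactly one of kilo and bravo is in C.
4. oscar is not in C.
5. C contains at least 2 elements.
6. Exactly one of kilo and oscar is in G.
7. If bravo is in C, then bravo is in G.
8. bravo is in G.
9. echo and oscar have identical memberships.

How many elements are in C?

2

From (4): oscar ∉ C.
From (8): bravo ∈ G.
(9): echo matches oscar: echo ∉ C.
(2) (exactly one): bravo ∈ C.
(3) (exactly one): kilo ∉ C.
(5): only 2 candidates remain for C, so all are in.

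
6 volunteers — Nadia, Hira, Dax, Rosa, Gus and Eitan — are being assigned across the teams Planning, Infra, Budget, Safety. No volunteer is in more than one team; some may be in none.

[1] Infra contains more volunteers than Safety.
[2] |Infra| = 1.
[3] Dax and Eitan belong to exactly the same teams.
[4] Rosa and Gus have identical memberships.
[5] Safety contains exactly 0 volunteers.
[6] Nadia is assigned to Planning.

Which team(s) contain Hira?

Hira: Infra

From (6): Nadia ∈ Planning.
(5): Safety already has 0, so the rest are out.
Suppose Hira ∈ Planning: no assignment then satisfies all the clues, so Hira ∉ Planning.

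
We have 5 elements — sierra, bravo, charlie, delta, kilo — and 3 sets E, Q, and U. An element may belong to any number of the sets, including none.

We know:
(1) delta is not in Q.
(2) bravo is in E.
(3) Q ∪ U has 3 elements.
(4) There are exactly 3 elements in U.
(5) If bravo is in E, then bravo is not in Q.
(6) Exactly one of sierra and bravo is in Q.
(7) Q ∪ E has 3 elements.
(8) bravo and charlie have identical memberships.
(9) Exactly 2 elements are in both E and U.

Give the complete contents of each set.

E = {bravo, charlie}; Q = {sierra}; U = {bravo, charlie, sierra}

From (1): delta ∉ Q.
From (2): bravo ∈ E.
(5): bravo ∉ Q.
(6) (exactly one): sierra ∈ Q.
(8): charlie matches bravo: charlie ∈ E.
(8): charlie matches bravo: charlie ∉ Q.
Suppose sierra ∈ E: no assignment then satisfies all the clues, so sierra ∉ E.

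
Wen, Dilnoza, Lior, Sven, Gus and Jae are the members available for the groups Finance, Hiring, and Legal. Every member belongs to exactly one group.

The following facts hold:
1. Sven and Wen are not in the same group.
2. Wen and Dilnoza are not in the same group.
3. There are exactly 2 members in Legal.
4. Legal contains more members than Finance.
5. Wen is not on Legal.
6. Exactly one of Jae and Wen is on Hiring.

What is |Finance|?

1

From (5): Wen ∉ Legal.
Suppose Lior ∈ Finance: no assignment then satisfies all the clues, so Lior ∉ Finance.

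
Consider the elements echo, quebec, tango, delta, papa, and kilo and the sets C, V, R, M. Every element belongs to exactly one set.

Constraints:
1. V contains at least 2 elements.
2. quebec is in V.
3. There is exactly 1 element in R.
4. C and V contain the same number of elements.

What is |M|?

1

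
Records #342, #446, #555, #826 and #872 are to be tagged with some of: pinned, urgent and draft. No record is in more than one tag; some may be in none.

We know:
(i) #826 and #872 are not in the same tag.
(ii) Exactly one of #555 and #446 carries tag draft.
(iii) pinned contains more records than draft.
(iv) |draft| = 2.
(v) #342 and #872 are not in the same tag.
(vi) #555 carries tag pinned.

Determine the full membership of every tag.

pinned = {#342, #555, #826}; urgent = {}; draft = {#446, #872}

From (vi): #555 ∈ pinned.
(ii) (exactly one): #446 ∈ draft.
Suppose #342 ∉ pinned: no assignment then satisfies all the clues, so #342 ∈ pinned.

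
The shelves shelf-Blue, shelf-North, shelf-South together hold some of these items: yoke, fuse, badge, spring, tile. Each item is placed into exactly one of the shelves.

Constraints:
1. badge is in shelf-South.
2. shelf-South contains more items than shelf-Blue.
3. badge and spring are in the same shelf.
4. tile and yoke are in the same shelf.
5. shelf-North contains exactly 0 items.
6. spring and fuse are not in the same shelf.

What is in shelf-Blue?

shelf-Blue = {fuse}

From (1): badge ∈ shelf-South.
(3): spring matches badge: spring ∉ shelf-Blue.
(3): spring matches badge: spring ∉ shelf-North.
(3): spring matches badge: spring ∈ shelf-South.
(5): shelf-North already has 0, so the rest are out.
(6): fuse ∉ shelf-South.
Only one shelf left: fuse ∈ shelf-Blue.
Suppose yoke ∈ shelf-Blue: no assignment then satisfies all the clues, so yoke ∉ shelf-Blue.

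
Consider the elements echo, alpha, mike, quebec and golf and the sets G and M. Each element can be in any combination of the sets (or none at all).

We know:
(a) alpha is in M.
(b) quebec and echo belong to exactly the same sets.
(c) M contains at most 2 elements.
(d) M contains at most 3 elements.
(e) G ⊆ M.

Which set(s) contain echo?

echo: none

From (a): alpha ∈ M.
Suppose echo ∈ G: no assignment then satisfies all the clues, so echo ∉ G.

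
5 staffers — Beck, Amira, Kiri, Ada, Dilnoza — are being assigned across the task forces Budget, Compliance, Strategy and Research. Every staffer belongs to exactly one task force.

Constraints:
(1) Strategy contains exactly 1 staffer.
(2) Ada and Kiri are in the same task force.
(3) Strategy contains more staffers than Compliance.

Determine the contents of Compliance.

Compliance = {}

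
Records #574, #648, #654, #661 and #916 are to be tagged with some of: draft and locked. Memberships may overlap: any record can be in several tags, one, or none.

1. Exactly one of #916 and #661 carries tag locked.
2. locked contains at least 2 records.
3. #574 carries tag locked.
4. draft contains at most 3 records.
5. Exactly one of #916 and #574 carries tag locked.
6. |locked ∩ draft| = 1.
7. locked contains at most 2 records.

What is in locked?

locked = {#574, #661}

From (3): #574 ∈ locked.
(5) (exactly one): #916 ∉ locked.
(1) (exactly one): #661 ∈ locked.
(7): locked already has 2, so the rest are out.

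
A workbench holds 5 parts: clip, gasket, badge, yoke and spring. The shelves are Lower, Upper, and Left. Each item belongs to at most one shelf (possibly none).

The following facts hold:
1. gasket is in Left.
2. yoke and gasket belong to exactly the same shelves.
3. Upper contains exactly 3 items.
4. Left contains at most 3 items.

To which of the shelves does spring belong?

spring: Upper

From (1): gasket ∈ Left.
(2): yoke matches gasket: yoke ∉ Lower.
(2): yoke matches gasket: yoke ∉ Upper.
(2): yoke matches gasket: yoke ∈ Left.
(3): only 3 candidates remain for Upper, so all are in.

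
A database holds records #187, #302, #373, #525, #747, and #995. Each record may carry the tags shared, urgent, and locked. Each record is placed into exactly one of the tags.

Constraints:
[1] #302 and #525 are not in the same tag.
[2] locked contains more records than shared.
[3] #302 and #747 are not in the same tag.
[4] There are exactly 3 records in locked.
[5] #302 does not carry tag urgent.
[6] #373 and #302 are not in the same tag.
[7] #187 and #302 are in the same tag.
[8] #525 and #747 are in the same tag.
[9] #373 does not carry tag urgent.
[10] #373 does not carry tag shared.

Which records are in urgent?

From (5): #302 ∉ urgent.
From (9): #373 ∉ urgent.
From (10): #373 ∉ shared.
(7): #187 matches #302: #187 ∉ urgent.
Only one tag left: #373 ∈ locked.
(6): #302 ∉ locked.
(7): #187 matches #302: #187 ∉ locked.
Only one tag left: #187 ∈ shared.
Only one tag left: #302 ∈ shared.
(1): #525 ∉ shared.
(3): #747 ∉ shared.
Suppose #525 ∈ urgent: no assignment then satisfies all the clues, so #525 ∉ urgent.

urgent = {#995}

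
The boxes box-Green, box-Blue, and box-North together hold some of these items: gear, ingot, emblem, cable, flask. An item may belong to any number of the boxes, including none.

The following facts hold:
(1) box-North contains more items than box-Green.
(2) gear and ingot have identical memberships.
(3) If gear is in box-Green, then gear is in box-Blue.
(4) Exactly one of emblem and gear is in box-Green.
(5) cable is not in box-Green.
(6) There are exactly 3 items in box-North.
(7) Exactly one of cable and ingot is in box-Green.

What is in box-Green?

From (5): cable ∉ box-Green.
(7) (exactly one): ingot ∈ box-Green.
(2): gear matches ingot: gear ∈ box-Green.
(3): gear ∈ box-Blue.
(4) (exactly one): emblem ∉ box-Green.
(2): ingot matches gear: ingot ∈ box-Blue.
Suppose flask ∈ box-Green: no assignment then satisfies all the clues, so flask ∉ box-Green.

box-Green = {gear, ingot}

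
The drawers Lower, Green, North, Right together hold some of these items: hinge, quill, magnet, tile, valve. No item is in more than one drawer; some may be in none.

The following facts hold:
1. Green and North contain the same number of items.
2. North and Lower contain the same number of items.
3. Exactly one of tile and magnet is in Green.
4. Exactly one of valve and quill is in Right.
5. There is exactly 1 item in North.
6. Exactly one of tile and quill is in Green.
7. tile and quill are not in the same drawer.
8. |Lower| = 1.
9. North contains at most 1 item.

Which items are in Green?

Green = {tile}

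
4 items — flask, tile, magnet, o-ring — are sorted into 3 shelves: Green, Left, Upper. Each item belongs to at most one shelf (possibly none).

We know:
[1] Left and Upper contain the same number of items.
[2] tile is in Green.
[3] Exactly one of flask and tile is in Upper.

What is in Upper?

Upper = {flask}

From (2): tile ∈ Green.
(3) (exactly one): flask ∈ Upper.
Suppose magnet ∈ Upper: no assignment then satisfies all the clues, so magnet ∉ Upper.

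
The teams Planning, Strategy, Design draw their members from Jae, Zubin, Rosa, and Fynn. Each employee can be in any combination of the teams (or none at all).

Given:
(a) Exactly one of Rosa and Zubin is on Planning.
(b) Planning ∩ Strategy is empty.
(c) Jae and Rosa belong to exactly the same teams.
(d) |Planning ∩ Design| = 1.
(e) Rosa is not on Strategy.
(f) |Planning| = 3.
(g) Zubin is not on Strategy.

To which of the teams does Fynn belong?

Fynn: Design, Planning

From (e): Rosa ∉ Strategy.
From (g): Zubin ∉ Strategy.
(c): Jae matches Rosa: Jae ∉ Strategy.
Suppose Fynn ∉ Planning: no assignment then satisfies all the clues, so Fynn ∈ Planning.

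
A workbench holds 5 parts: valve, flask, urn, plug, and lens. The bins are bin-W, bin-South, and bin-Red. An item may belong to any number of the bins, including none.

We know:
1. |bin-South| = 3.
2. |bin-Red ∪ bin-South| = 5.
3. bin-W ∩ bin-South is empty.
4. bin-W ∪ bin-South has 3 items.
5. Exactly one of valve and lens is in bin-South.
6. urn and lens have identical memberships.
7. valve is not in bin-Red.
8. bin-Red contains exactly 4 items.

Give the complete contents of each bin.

bin-W = {}; bin-South = {flask, plug, valve}; bin-Red = {flask, lens, plug, urn}

From (7): valve ∉ bin-Red.
(8): only 4 candidates remain for bin-Red, so all are in.
Suppose valve ∈ bin-W: no assignment then satisfies all the clues, so valve ∉ bin-W.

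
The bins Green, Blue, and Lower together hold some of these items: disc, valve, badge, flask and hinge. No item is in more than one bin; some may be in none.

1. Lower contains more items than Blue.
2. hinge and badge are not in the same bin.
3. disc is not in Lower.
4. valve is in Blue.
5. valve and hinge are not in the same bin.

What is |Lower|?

2

From (3): disc ∉ Lower.
From (4): valve ∈ Blue.
(5): hinge ∉ Blue.
Suppose disc ∈ Blue: no assignment then satisfies all the clues, so disc ∉ Blue.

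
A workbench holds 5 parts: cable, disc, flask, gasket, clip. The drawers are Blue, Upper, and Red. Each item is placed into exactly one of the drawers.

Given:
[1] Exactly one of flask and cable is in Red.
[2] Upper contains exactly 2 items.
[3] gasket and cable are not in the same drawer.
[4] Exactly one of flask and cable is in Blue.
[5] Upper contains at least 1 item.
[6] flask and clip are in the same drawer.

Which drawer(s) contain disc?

disc: Upper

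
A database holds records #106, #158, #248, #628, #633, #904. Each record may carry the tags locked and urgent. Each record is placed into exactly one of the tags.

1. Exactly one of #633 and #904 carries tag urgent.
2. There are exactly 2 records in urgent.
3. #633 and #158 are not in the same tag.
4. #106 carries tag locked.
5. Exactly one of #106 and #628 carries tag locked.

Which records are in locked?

locked = {#106, #158, #248, #904}

From (4): #106 ∈ locked.
(5) (exactly one): #628 ∉ locked.
Only one tag left: #628 ∈ urgent.
Suppose #158 ∉ locked: no assignment then satisfies all the clues, so #158 ∈ locked.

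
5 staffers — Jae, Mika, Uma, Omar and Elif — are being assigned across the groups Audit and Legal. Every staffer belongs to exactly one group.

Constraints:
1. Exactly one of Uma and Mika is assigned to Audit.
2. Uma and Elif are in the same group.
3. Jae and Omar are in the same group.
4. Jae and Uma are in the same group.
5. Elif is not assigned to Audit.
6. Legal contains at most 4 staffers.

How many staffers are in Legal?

4

From (5): Elif ∉ Audit.
(2): Uma matches Elif: Uma ∉ Audit.
(4): Jae matches Uma: Jae ∉ Audit.
Only one group left: Jae ∈ Legal.
Only one group left: Uma ∈ Legal.
Only one group left: Elif ∈ Legal.
(1) (exactly one): Mika ∈ Audit.
(3): Omar matches Jae: Omar ∉ Audit.
(3): Omar matches Jae: Omar ∈ Legal.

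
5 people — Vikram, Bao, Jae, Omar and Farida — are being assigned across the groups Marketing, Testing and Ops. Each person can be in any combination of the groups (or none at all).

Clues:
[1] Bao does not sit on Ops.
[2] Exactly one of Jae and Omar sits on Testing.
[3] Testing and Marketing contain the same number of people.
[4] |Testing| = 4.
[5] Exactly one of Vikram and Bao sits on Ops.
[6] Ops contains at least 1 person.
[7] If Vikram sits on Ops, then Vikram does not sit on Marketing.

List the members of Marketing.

Marketing = {Bao, Farida, Jae, Omar}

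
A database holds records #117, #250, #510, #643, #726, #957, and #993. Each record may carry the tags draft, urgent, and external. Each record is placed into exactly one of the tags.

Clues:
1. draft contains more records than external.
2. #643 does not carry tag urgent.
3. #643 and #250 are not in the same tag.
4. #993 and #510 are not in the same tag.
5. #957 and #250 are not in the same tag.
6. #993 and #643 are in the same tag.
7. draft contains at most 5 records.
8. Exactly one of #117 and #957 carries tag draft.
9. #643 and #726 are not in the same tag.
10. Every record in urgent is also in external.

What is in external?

external = {#643, #957, #993}

From (2): #643 ∉ urgent.
(6): #993 matches #643: #993 ∉ urgent.
Suppose #117 ∈ external: no assignment then satisfies all the clues, so #117 ∉ external.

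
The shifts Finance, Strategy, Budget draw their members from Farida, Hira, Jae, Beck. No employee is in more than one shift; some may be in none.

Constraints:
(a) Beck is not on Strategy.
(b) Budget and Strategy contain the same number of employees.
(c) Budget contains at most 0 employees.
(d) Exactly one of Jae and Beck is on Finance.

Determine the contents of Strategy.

Strategy = {}

From (a): Beck ∉ Strategy.
(c): Budget already has 0, so the rest are out.
Suppose Farida ∈ Strategy: no assignment then satisfies all the clues, so Farida ∉ Strategy.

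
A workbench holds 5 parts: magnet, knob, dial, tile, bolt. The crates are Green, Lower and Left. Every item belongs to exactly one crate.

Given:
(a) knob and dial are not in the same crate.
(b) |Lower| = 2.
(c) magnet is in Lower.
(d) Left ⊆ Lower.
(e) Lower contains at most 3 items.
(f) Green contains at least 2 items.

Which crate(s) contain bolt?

bolt: Green

From (c): magnet ∈ Lower.
Suppose bolt ∉ Green: no assignment then satisfies all the clues, so bolt ∈ Green.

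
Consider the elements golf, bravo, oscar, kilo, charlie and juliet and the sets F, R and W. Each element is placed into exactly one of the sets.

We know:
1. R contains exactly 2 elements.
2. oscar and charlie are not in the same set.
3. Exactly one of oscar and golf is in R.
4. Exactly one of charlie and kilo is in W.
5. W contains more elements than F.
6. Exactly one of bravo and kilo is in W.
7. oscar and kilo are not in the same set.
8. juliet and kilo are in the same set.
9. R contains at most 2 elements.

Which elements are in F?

F = {charlie}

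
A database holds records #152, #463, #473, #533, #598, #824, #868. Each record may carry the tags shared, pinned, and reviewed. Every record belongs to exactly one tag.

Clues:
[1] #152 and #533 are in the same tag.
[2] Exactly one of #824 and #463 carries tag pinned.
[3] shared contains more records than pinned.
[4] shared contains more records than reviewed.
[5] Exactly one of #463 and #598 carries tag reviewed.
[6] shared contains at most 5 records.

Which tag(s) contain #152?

#152: shared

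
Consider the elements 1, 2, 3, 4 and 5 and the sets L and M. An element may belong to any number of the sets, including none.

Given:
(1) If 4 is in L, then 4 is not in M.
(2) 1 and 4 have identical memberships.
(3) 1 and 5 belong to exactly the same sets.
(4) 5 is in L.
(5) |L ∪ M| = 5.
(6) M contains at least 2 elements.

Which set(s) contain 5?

From (4): 5 ∈ L.
(3): 1 matches 5: 1 ∈ L.
(2): 4 matches 1: 4 ∈ L.
(1): 4 ∉ M.
(2): 1 matches 4: 1 ∉ M.
(3): 5 matches 1: 5 ∉ M.
(6): only 2 candidates remain for M, so all are in.

5: L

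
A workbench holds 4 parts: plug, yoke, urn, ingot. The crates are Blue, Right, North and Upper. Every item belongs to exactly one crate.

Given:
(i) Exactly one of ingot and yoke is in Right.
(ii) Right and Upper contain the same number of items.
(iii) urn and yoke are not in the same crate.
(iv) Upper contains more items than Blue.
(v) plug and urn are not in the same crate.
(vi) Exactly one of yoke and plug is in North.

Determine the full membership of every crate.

Blue = {}; Right = {yoke}; North = {ingot, plug}; Upper = {urn}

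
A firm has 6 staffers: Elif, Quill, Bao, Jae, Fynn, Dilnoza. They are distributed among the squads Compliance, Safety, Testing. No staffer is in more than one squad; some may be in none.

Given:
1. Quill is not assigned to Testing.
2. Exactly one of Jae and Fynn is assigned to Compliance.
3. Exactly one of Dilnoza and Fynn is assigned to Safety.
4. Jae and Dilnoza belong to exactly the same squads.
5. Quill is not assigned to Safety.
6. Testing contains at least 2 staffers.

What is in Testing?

Testing = {Bao, Elif}

From (1): Quill ∉ Testing.
From (5): Quill ∉ Safety.
Suppose Elif ∉ Testing: no assignment then satisfies all the clues, so Elif ∈ Testing.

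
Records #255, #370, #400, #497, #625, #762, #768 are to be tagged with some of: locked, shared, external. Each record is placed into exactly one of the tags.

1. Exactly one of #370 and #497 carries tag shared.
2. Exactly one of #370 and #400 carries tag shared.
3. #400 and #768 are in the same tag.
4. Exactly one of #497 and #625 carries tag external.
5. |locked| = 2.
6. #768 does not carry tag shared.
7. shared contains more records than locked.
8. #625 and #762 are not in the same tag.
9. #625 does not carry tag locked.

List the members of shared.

shared = {#255, #370, #625}

From (6): #768 ∉ shared.
From (9): #625 ∉ locked.
(3): #400 matches #768: #400 ∉ shared.
(2) (exactly one): #370 ∈ shared.
(1) (exactly one): #497 ∉ shared.
Suppose #255 ∉ shared: no assignment then satisfies all the clues, so #255 ∈ shared.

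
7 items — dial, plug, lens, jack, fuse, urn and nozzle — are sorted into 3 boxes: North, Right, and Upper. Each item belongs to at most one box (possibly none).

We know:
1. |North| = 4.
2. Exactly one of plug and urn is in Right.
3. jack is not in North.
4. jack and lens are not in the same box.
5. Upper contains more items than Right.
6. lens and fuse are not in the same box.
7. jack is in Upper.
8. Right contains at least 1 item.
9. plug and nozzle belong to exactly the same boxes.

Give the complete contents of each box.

North = {dial, lens, nozzle, plug}; Right = {urn}; Upper = {fuse, jack}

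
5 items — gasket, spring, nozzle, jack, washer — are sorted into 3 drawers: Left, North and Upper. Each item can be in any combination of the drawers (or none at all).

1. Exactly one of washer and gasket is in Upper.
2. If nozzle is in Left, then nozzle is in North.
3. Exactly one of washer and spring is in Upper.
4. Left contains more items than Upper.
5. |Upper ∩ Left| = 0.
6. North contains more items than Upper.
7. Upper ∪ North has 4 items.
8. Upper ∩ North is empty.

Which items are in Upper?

Upper = {washer}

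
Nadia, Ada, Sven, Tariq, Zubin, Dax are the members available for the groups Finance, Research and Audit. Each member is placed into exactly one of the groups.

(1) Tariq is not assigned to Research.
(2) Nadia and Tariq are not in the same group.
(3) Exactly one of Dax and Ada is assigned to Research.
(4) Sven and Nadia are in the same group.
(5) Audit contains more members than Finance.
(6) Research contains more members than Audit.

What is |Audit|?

2

From (1): Tariq ∉ Research.
Suppose Nadia ∈ Finance: no assignment then satisfies all the clues, so Nadia ∉ Finance.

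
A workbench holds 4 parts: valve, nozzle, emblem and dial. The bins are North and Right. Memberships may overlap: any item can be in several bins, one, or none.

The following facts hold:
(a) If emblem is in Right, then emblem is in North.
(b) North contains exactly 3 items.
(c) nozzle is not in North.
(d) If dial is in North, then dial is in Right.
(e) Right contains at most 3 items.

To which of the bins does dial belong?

From (c): nozzle ∉ North.
(b): only 3 candidates remain for North, so all are in.
(d): dial ∈ Right.

dial: North, Right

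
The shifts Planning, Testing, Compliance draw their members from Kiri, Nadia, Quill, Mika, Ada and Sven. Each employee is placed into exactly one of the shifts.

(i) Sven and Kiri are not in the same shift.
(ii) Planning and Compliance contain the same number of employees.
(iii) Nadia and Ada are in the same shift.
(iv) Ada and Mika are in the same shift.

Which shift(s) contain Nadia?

Nadia: Testing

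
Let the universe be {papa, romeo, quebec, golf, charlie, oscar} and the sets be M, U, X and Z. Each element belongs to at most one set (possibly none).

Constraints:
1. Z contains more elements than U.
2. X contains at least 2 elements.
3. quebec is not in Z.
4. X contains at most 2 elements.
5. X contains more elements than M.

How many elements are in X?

2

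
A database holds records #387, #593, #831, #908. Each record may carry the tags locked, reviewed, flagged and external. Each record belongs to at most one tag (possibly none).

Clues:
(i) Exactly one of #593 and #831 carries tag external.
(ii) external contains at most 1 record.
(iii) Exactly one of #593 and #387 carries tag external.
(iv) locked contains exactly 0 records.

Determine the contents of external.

external = {#593}

(iv): locked already has 0, so the rest are out.
Suppose #387 ∈ external: no assignment then satisfies all the clues, so #387 ∉ external.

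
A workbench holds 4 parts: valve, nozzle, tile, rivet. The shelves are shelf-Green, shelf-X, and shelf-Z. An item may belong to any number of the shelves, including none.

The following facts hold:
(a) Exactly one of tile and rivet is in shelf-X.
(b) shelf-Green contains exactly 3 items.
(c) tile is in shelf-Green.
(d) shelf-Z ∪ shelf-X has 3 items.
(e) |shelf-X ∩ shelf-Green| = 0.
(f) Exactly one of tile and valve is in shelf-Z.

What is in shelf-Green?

shelf-Green = {nozzle, tile, valve}

From (c): tile ∈ shelf-Green.
Suppose valve ∉ shelf-Green: no assignment then satisfies all the clues, so valve ∈ shelf-Green.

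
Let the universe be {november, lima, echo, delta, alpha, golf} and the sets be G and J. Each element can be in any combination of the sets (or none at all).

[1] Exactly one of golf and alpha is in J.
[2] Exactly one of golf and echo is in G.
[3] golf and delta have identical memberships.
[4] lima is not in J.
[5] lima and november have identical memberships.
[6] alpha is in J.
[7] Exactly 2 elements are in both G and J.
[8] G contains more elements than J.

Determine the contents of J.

J = {alpha, echo}

From (4): lima ∉ J.
From (6): alpha ∈ J.
(1) (exactly one): golf ∉ J.
(3): delta matches golf: delta ∉ J.
(5): november matches lima: november ∉ J.
Suppose echo ∉ J: no assignment then satisfies all the clues, so echo ∈ J.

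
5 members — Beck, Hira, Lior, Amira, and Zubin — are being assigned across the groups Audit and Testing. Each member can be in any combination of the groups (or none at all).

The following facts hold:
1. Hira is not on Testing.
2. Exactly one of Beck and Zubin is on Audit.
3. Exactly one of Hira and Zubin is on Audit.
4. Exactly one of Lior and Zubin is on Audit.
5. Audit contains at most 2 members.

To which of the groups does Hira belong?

Hira: none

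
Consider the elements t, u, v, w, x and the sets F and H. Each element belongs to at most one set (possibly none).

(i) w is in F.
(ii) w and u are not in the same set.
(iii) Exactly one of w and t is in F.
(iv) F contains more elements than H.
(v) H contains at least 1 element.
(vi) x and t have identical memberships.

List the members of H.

H = {u}

From (i): w ∈ F.
(ii): u ∉ F.
(iii) (exactly one): t ∉ F.
(vi): x matches t: x ∉ F.
Suppose t ∈ H: no assignment then satisfies all the clues, so t ∉ H.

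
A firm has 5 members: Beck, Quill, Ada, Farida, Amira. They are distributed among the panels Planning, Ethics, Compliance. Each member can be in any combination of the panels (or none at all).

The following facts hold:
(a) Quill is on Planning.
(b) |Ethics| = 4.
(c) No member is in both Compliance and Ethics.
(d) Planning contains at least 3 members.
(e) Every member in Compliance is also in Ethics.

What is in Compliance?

From (a): Quill ∈ Planning.
Suppose Beck ∈ Compliance: no assignment then satisfies all the clues, so Beck ∉ Compliance.

Compliance = {}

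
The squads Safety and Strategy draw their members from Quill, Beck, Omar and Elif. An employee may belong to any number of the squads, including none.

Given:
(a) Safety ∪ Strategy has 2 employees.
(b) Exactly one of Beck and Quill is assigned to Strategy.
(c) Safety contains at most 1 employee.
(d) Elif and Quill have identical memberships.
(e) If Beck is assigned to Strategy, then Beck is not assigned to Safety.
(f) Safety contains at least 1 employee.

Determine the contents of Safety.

Safety = {Omar}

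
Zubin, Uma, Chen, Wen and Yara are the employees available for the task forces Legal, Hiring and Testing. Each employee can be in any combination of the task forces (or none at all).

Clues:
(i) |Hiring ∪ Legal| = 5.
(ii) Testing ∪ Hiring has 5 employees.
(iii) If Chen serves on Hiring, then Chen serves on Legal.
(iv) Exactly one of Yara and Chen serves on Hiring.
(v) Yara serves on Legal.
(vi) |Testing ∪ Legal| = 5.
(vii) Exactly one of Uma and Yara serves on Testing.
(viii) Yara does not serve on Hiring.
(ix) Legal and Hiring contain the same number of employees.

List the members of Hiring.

Hiring = {Chen, Uma, Wen, Zubin}

From (v): Yara ∈ Legal.
From (viii): Yara ∉ Hiring.
(iv) (exactly one): Chen ∈ Hiring.
(iii): Chen ∈ Legal.
Suppose Zubin ∉ Hiring: no assignment then satisfies all the clues, so Zubin ∈ Hiring.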